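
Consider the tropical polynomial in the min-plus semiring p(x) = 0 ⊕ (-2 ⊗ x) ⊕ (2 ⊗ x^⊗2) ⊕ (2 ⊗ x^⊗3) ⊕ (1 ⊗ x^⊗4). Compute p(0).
p(0) = -2

A tropical monomial a ⊗ x^⊗i evaluates to a + i · x. Evaluating each term at x = 0:
  Term 0 contributes 0 + 0 · 0 = 0
  Term 1 contributes -2 + 1 · 0 = -2
  Term 2 contributes 2 + 2 · 0 = 2
  Term 3 contributes 2 + 3 · 0 = 2
  Term 4 contributes 1 + 4 · 0 = 1
p(0) = ⊕ of these = min[0, -2, 2, 2, 1] = -2.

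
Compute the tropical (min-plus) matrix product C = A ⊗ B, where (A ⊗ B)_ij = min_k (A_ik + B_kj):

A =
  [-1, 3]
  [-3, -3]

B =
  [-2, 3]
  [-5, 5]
A ⊗ B =
  [-3, 2]
  [-8, 0]

Apply the min-plus product entry-by-entry:
  C[0][0] = min over k of (A[0][0] + B[0][0] = -1 + -2 = -3, A[0][1] + B[1][0] = 3 + -5 = -2) = -3 (attained at k = 0)
  C[0][1] = min over k of (A[0][0] + B[0][1] = -1 + 3 = 2, A[0][1] + B[1][1] = 3 + 5 = 8) = 2 (attained at k = 0)
  C[1][0] = min over k of (A[1][0] + B[0][0] = -3 + -2 = -5, A[1][1] + B[1][0] = -3 + -5 = -8) = -8 (attained at k = 1)
  C[1][1] = min over k of (A[1][0] + B[0][1] = -3 + 3 = 0, A[1][1] + B[1][1] = -3 + 5 = 2) = 0 (attained at k = 0)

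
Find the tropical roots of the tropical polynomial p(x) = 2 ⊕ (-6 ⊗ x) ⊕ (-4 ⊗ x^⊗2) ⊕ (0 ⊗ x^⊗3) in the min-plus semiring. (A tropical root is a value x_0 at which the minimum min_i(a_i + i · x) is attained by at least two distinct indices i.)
Roots: {-4, -2, 8}

Each tropical root is a break point of the lower envelope of the lines y = a_i + i · x (there are 4 lines, with slopes 0, 1, ..., 3). Only the lines that attain the minimum somewhere contribute to roots; other lines are dominated. Here the surviving (envelope) indices are i = 3, i = 2, i = 1, i = 0.
Intersections between consecutive envelope lines give the roots: for adjacent envelope indices i < j the intersection is x = (a_i − a_j) / (j − i). Reading off the sorted break points: {-4, -2, 8}.
Verification: at each break x_0, at least two indices attain the minimum of min_i(a_i + i · x_0).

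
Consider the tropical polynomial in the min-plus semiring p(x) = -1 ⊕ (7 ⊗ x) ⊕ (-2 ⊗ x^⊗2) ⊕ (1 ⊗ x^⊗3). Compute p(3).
p(3) = -1

A tropical monomial a ⊗ x^⊗i evaluates to a + i · x. Evaluating each term at x = 3:
  Term 0 contributes -1 + 0 · 3 = -1
  Term 1 contributes 7 + 1 · 3 = 10
  Term 2 contributes -2 + 2 · 3 = 4
  Term 3 contributes 1 + 3 · 3 = 10
p(3) = ⊕ of these = min[-1, 10, 4, 10] = -1.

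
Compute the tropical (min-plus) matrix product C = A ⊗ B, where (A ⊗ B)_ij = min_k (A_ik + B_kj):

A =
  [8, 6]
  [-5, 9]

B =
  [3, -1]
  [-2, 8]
A ⊗ B =
  [4, 7]
  [-2, -6]

Apply the min-plus product entry-by-entry:
  C[0][0] = min over k of (A[0][0] + B[0][0] = 8 + 3 = 11, A[0][1] + B[1][0] = 6 + -2 = 4) = 4 (attained at k = 1)
  C[0][1] = min over k of (A[0][0] + B[0][1] = 8 + -1 = 7, A[0][1] + B[1][1] = 6 + 8 = 14) = 7 (attained at k = 0)
  C[1][0] = min over k of (A[1][0] + B[0][0] = -5 + 3 = -2, A[1][1] + B[1][0] = 9 + -2 = 7) = -2 (attained at k = 0)
  C[1][1] = min over k of (A[1][0] + B[0][1] = -5 + -1 = -6, A[1][1] + B[1][1] = 9 + 8 = 17) = -6 (attained at k = 0)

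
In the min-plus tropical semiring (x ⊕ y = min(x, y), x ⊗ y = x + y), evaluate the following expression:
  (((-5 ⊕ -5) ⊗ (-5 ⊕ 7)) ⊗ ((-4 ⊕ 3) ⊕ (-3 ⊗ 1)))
(((-5 ⊕ -5) ⊗ (-5 ⊕ 7)) ⊗ ((-4 ⊕ 3) ⊕ (-3 ⊗ 1))) = -14

Expand innermost to outermost. Recall ⊕ takes the minimum of its arguments and ⊗ takes their sum. Working out the expression (((-5 ⊕ -5) ⊗ (-5 ⊕ 7)) ⊗ ((-4 ⊕ 3) ⊕ (-3 ⊗ 1))) gives -14.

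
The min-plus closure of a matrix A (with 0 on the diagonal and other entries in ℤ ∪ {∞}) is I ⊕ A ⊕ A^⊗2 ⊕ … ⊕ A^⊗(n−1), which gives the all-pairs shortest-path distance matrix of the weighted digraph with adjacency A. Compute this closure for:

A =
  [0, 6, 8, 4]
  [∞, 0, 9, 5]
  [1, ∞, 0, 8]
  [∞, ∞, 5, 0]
Closure =
  [0, 6, 8, 4]
  [10, 0, 9, 5]
  [1, 7, 0, 5]
  [6, 12, 5, 0]

This is the Floyd-Warshall all-pairs shortest-path computation. For each intermediate vertex k = 0, 1, …, 3, update dist[i][j] ← min(dist[i][j], dist[i][k] + dist[k][j]). The final matrix gives, for each (i, j), the minimum total weight of any directed path from i to j (possibly empty when i = j).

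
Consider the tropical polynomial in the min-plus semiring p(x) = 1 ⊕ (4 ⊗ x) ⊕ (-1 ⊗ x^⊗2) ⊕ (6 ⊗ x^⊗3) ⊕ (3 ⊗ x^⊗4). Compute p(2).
p(2) = 1

A tropical monomial a ⊗ x^⊗i evaluates to a + i · x. Evaluating each term at x = 2:
  Term 0 contributes 1 + 0 · 2 = 1
  Term 1 contributes 4 + 1 · 2 = 6
  Term 2 contributes -1 + 2 · 2 = 3
  Term 3 contributes 6 + 3 · 2 = 12
  Term 4 contributes 3 + 4 · 2 = 11
p(2) = ⊕ of these = min[1, 6, 3, 12, 11] = 1.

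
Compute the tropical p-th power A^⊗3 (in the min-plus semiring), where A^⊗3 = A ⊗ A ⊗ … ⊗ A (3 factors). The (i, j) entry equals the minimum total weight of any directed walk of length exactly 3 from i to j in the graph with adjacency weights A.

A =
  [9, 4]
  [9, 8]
A^⊗3 =
  [21, 17]
  [22, 21]

Each entry (A^⊗3)_ij equals the minimum over all length-3 walks i = v_0 → v_1 → … → v_3 = j of Σ_t A[v_t][v_{t+1}]. For example, for (i, j) = (0, 1) we minimise over 4 possible intermediate vertex sequences; the minimum is 17, attained along the walk 0 → 1 → 0 → 1.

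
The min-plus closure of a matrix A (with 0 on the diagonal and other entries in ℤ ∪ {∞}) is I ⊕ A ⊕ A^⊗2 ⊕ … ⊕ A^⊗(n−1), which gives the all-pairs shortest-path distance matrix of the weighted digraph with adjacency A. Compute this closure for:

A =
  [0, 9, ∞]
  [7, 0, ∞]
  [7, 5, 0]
Closure =
  [0, 9, ∞]
  [7, 0, ∞]
  [7, 5, 0]

This is the Floyd-Warshall all-pairs shortest-path computation. For each intermediate vertex k = 0, 1, …, 2, update dist[i][j] ← min(dist[i][j], dist[i][k] + dist[k][j]). The final matrix gives, for each (i, j), the minimum total weight of any directed path from i to j (possibly empty when i = j).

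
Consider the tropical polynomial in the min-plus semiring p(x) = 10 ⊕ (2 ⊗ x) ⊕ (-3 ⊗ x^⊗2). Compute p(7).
p(7) = 9

A tropical monomial a ⊗ x^⊗i evaluates to a + i · x. Evaluating each term at x = 7:
  Term 0 contributes 10 + 0 · 7 = 10
  Term 1 contributes 2 + 1 · 7 = 9
  Term 2 contributes -3 + 2 · 7 = 11
p(7) = ⊕ of these = min[10, 9, 11] = 9.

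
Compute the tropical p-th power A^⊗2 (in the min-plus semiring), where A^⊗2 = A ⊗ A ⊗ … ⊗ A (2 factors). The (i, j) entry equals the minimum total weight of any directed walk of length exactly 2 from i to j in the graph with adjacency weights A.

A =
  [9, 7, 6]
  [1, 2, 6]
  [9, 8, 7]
A^⊗2 =
  [8, 9, 13]
  [3, 4, 7]
  [9, 10, 14]

Each entry (A^⊗2)_ij equals the minimum over all length-2 walks i = v_0 → v_1 → … → v_2 = j of Σ_t A[v_t][v_{t+1}]. For example, for (i, j) = (0, 2) we minimise over 3 possible intermediate vertex sequences; the minimum is 13, attained along the walk 0 → 1 → 2.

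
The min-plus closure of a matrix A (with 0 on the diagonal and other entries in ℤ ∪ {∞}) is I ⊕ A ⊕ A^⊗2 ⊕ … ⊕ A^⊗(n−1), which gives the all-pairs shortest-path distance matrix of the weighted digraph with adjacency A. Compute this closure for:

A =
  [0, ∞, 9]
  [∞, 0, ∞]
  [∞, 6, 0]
Closure =
  [0, 15, 9]
  [∞, 0, ∞]
  [∞, 6, 0]

This is the Floyd-Warshall all-pairs shortest-path computation. For each intermediate vertex k = 0, 1, …, 2, update dist[i][j] ← min(dist[i][j], dist[i][k] + dist[k][j]). The final matrix gives, for each (i, j), the minimum total weight of any directed path from i to j (possibly empty when i = j).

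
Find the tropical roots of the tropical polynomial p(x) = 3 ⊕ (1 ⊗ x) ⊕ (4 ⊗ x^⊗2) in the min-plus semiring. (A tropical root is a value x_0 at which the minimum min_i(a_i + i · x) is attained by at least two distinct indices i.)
Roots: {-3, 2}

Each tropical root is a break point of the lower envelope of the lines y = a_i + i · x (there are 3 lines, with slopes 0, 1, ..., 2). Only the lines that attain the minimum somewhere contribute to roots; other lines are dominated. Here the surviving (envelope) indices are i = 2, i = 1, i = 0.
Intersections between consecutive envelope lines give the roots: for adjacent envelope indices i < j the intersection is x = (a_i − a_j) / (j − i). Reading off the sorted break points: {-3, 2}.
Verification: at each break x_0, at least two indices attain the minimum of min_i(a_i + i · x_0).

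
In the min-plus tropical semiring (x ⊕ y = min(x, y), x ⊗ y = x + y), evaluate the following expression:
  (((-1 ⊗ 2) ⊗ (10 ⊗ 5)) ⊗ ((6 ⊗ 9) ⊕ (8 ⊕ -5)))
(((-1 ⊗ 2) ⊗ (10 ⊗ 5)) ⊗ ((6 ⊗ 9) ⊕ (8 ⊕ -5))) = 11

Expand innermost to outermost. Recall ⊕ takes the minimum of its arguments and ⊗ takes their sum. Working out the expression (((-1 ⊗ 2) ⊗ (10 ⊗ 5)) ⊗ ((6 ⊗ 9) ⊕ (8 ⊕ -5))) gives 11.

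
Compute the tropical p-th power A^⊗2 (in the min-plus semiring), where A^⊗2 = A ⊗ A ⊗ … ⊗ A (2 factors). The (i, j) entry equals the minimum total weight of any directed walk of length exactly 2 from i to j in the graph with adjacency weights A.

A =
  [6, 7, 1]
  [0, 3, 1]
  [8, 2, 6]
A^⊗2 =
  [7, 3, 7]
  [3, 3, 1]
  [2, 5, 3]

Each entry (A^⊗2)_ij equals the minimum over all length-2 walks i = v_0 → v_1 → … → v_2 = j of Σ_t A[v_t][v_{t+1}]. For example, for (i, j) = (0, 2) we minimise over 3 possible intermediate vertex sequences; the minimum is 7, attained along the walk 0 → 0 → 2.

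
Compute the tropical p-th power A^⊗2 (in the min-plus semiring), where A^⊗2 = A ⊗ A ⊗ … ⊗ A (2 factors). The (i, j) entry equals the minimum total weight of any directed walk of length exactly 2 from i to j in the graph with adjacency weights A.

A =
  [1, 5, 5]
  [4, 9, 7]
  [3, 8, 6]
A^⊗2 =
  [2, 6, 6]
  [5, 9, 9]
  [4, 8, 8]

Each entry (A^⊗2)_ij equals the minimum over all length-2 walks i = v_0 → v_1 → … → v_2 = j of Σ_t A[v_t][v_{t+1}]. For example, for (i, j) = (0, 2) we minimise over 3 possible intermediate vertex sequences; the minimum is 6, attained along the walk 0 → 0 → 2.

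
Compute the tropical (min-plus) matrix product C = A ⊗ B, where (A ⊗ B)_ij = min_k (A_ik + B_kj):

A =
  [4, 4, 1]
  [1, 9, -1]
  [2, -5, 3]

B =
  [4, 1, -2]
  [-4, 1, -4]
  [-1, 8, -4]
A ⊗ B =
  [0, 5, -3]
  [-2, 2, -5]
  [-9, -4, -9]

Apply the min-plus product entry-by-entry:
  C[0][0] = min over k of (A[0][0] + B[0][0] = 4 + 4 = 8, A[0][1] + B[1][0] = 4 + -4 = 0, A[0][2] + B[2][0] = 1 + -1 = 0) = 0 (attained at k = 1)
  C[0][1] = min over k of (A[0][0] + B[0][1] = 4 + 1 = 5, A[0][1] + B[1][1] = 4 + 1 = 5, A[0][2] + B[2][1] = 1 + 8 = 9) = 5 (attained at k = 0)
  C[0][2] = min over k of (A[0][0] + B[0][2] = 4 + -2 = 2, A[0][1] + B[1][2] = 4 + -4 = 0, A[0][2] + B[2][2] = 1 + -4 = -3) = -3 (attained at k = 2)
  C[1][0] = min over k of (A[1][0] + B[0][0] = 1 + 4 = 5, A[1][1] + B[1][0] = 9 + -4 = 5, A[1][2] + B[2][0] = -1 + -1 = -2) = -2 (attained at k = 2)
  C[1][1] = min over k of (A[1][0] + B[0][1] = 1 + 1 = 2, A[1][1] + B[1][1] = 9 + 1 = 10, A[1][2] + B[2][1] = -1 + 8 = 7) = 2 (attained at k = 0)
  C[1][2] = min over k of (A[1][0] + B[0][2] = 1 + -2 = -1, A[1][1] + B[1][2] = 9 + -4 = 5, A[1][2] + B[2][2] = -1 + -4 = -5) = -5 (attained at k = 2)
  C[2][0] = min over k of (A[2][0] + B[0][0] = 2 + 4 = 6, A[2][1] + B[1][0] = -5 + -4 = -9, A[2][2] + B[2][0] = 3 + -1 = 2) = -9 (attained at k = 1)
  C[2][1] = min over k of (A[2][0] + B[0][1] = 2 + 1 = 3, A[2][1] + B[1][1] = -5 + 1 = -4, A[2][2] + B[2][1] = 3 + 8 = 11) = -4 (attained at k = 1)
  C[2][2] = min over k of (A[2][0] + B[0][2] = 2 + -2 = 0, A[2][1] + B[1][2] = -5 + -4 = -9, A[2][2] + B[2][2] = 3 + -4 = -1) = -9 (attained at k = 1)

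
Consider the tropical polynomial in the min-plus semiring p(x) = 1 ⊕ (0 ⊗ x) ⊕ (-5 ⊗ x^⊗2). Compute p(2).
p(2) = -1

A tropical monomial a ⊗ x^⊗i evaluates to a + i · x. Evaluating each term at x = 2:
  Term 0 contributes 1 + 0 · 2 = 1
  Term 1 contributes 0 + 1 · 2 = 2
  Term 2 contributes -5 + 2 · 2 = -1
p(2) = ⊕ of these = min[1, 2, -1] = -1.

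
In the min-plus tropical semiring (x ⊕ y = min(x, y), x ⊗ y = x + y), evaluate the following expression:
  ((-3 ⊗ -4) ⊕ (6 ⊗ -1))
((-3 ⊗ -4) ⊕ (6 ⊗ -1)) = -7

Expand innermost to outermost. Recall ⊕ takes the minimum of its arguments and ⊗ takes their sum. Working out the expression ((-3 ⊗ -4) ⊕ (6 ⊗ -1)) gives -7.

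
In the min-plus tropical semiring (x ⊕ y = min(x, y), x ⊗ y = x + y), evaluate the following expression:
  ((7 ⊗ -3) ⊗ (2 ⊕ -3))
((7 ⊗ -3) ⊗ (2 ⊕ -3)) = 1

Expand innermost to outermost. Recall ⊕ takes the minimum of its arguments and ⊗ takes their sum. Working out the expression ((7 ⊗ -3) ⊗ (2 ⊕ -3)) gives 1.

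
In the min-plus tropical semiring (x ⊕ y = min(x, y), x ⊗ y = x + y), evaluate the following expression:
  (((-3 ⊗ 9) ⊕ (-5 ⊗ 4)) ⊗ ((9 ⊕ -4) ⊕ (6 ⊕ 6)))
(((-3 ⊗ 9) ⊕ (-5 ⊗ 4)) ⊗ ((9 ⊕ -4) ⊕ (6 ⊕ 6))) = -5

Expand innermost to outermost. Recall ⊕ takes the minimum of its arguments and ⊗ takes their sum. Working out the expression (((-3 ⊗ 9) ⊕ (-5 ⊗ 4)) ⊗ ((9 ⊕ -4) ⊕ (6 ⊕ 6))) gives -5.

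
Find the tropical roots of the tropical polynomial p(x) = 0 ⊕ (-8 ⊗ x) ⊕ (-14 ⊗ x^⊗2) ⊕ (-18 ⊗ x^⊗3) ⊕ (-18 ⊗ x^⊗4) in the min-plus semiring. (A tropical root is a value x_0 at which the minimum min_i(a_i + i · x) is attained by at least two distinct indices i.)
Roots: {0, 4, 6, 8}

Each tropical root is a break point of the lower envelope of the lines y = a_i + i · x (there are 5 lines, with slopes 0, 1, ..., 4). Only the lines that attain the minimum somewhere contribute to roots; other lines are dominated. Here the surviving (envelope) indices are i = 4, i = 3, i = 2, i = 1, i = 0.
Intersections between consecutive envelope lines give the roots: for adjacent envelope indices i < j the intersection is x = (a_i − a_j) / (j − i). Reading off the sorted break points: {0, 4, 6, 8}.
Verification: at each break x_0, at least two indices attain the minimum of min_i(a_i + i · x_0).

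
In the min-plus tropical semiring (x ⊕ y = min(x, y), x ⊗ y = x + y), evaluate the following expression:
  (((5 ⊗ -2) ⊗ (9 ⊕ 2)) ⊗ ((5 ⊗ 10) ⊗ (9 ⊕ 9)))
(((5 ⊗ -2) ⊗ (9 ⊕ 2)) ⊗ ((5 ⊗ 10) ⊗ (9 ⊕ 9))) = 29

Expand innermost to outermost. Recall ⊕ takes the minimum of its arguments and ⊗ takes their sum. Working out the expression (((5 ⊗ -2) ⊗ (9 ⊕ 2)) ⊗ ((5 ⊗ 10) ⊗ (9 ⊕ 9))) gives 29.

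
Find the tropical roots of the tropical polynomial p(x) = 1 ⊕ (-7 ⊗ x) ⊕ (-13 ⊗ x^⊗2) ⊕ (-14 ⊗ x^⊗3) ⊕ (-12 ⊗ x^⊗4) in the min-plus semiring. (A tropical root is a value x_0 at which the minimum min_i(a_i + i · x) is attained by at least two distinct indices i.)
Roots: {-2, 1, 6, 8}

Each tropical root is a break point of the lower envelope of the lines y = a_i + i · x (there are 5 lines, with slopes 0, 1, ..., 4). Only the lines that attain the minimum somewhere contribute to roots; other lines are dominated. Here the surviving (envelope) indices are i = 4, i = 3, i = 2, i = 1, i = 0.
Intersections between consecutive envelope lines give the roots: for adjacent envelope indices i < j the intersection is x = (a_i − a_j) / (j − i). Reading off the sorted break points: {-2, 1, 6, 8}.
Verification: at each break x_0, at least two indices attain the minimum of min_i(a_i + i · x_0).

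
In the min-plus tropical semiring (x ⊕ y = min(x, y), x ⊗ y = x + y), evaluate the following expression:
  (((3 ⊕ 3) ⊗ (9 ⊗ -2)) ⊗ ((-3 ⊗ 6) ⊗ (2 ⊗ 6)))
(((3 ⊕ 3) ⊗ (9 ⊗ -2)) ⊗ ((-3 ⊗ 6) ⊗ (2 ⊗ 6))) = 21

Expand innermost to outermost. Recall ⊕ takes the minimum of its arguments and ⊗ takes their sum. Working out the expression (((3 ⊕ 3) ⊗ (9 ⊗ -2)) ⊗ ((-3 ⊗ 6) ⊗ (2 ⊗ 6))) gives 21.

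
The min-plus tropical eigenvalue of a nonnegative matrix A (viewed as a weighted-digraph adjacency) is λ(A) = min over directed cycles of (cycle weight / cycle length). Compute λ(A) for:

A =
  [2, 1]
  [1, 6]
λ(A) = 1

Enumerate directed cycles and compute their means (weight / length). Sample:
  cycle 0 → 0: weight = 2, length = 1, mean = 2/1 ≈ 2.000
  cycle 1 → 1: weight = 6, length = 1, mean = 6/1 ≈ 6.000
  cycle 0 → 1 → 0: weight = 2, length = 2, mean = 2/2 ≈ 1.000
  cycle 1 → 0 → 1: weight = 2, length = 2, mean = 2/2 ≈ 1.000
Minimum mean = 1.000, attained e.g. along the cycle 0 → 1 → 0 with weight 2 and length 2. So λ(A) = 2/2 = 1.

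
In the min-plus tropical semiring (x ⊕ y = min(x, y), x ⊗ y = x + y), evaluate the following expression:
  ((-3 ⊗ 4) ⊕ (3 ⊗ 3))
((-3 ⊗ 4) ⊕ (3 ⊗ 3)) = 1

Expand innermost to outermost. Recall ⊕ takes the minimum of its arguments and ⊗ takes their sum. Working out the expression ((-3 ⊗ 4) ⊕ (3 ⊗ 3)) gives 1.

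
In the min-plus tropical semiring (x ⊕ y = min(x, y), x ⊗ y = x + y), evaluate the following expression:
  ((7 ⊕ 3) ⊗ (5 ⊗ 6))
((7 ⊕ 3) ⊗ (5 ⊗ 6)) = 14

Expand innermost to outermost. Recall ⊕ takes the minimum of its arguments and ⊗ takes their sum. Working out the expression ((7 ⊕ 3) ⊗ (5 ⊗ 6)) gives 14.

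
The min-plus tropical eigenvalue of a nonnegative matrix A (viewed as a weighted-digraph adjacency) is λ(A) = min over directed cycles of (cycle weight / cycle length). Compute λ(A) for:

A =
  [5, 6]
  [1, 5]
λ(A) = 7/2

Enumerate directed cycles and compute their means (weight / length). Sample:
  cycle 0 → 0: weight = 5, length = 1, mean = 5/1 ≈ 5.000
  cycle 1 → 1: weight = 5, length = 1, mean = 5/1 ≈ 5.000
  cycle 0 → 1 → 0: weight = 7, length = 2, mean = 7/2 ≈ 3.500
  cycle 1 → 0 → 1: weight = 7, length = 2, mean = 7/2 ≈ 3.500
Minimum mean = 3.500, attained e.g. along the cycle 0 → 1 → 0 with weight 7 and length 2. So λ(A) = 7/2 = 7/2.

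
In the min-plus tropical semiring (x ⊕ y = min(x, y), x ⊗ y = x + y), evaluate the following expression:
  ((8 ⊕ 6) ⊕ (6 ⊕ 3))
((8 ⊕ 6) ⊕ (6 ⊕ 3)) = 3

Expand innermost to outermost. Recall ⊕ takes the minimum of its arguments and ⊗ takes their sum. Working out the expression ((8 ⊕ 6) ⊕ (6 ⊕ 3)) gives 3.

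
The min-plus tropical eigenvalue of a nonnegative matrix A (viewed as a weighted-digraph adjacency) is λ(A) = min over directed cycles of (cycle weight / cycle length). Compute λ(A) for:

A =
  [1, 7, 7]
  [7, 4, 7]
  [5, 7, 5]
λ(A) = 1

Enumerate directed cycles and compute their means (weight / length). Sample:
  cycle 0 → 0: weight = 1, length = 1, mean = 1/1 ≈ 1.000
  cycle 1 → 1: weight = 4, length = 1, mean = 4/1 ≈ 4.000
  cycle 2 → 2: weight = 5, length = 1, mean = 5/1 ≈ 5.000
  cycle 0 → 1 → 0: weight = 14, length = 2, mean = 14/2 ≈ 7.000
  cycle 0 → 2 → 0: weight = 12, length = 2, mean = 12/2 ≈ 6.000
  cycle 1 → 0 → 1: weight = 14, length = 2, mean = 14/2 ≈ 7.000
Minimum mean = 1.000, attained e.g. along the cycle 0 → 0 with weight 1 and length 1. So λ(A) = 1/1 = 1.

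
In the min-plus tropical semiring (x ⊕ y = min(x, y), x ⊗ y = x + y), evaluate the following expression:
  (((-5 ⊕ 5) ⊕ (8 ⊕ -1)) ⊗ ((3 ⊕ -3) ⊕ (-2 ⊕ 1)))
(((-5 ⊕ 5) ⊕ (8 ⊕ -1)) ⊗ ((3 ⊕ -3) ⊕ (-2 ⊕ 1))) = -8

Expand innermost to outermost. Recall ⊕ takes the minimum of its arguments and ⊗ takes their sum. Working out the expression (((-5 ⊕ 5) ⊕ (8 ⊕ -1)) ⊗ ((3 ⊕ -3) ⊕ (-2 ⊕ 1))) gives -8.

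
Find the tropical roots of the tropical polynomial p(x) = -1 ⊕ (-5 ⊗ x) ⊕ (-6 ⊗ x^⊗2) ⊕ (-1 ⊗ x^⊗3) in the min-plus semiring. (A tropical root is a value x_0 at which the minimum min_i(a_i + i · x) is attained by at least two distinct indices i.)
Roots: {-5, 1, 4}

Each tropical root is a break point of the lower envelope of the lines y = a_i + i · x (there are 4 lines, with slopes 0, 1, ..., 3). Only the lines that attain the minimum somewhere contribute to roots; other lines are dominated. Here the surviving (envelope) indices are i = 3, i = 2, i = 1, i = 0.
Intersections between consecutive envelope lines give the roots: for adjacent envelope indices i < j the intersection is x = (a_i − a_j) / (j − i). Reading off the sorted break points: {-5, 1, 4}.
Verification: at each break x_0, at least two indices attain the minimum of min_i(a_i + i · x_0).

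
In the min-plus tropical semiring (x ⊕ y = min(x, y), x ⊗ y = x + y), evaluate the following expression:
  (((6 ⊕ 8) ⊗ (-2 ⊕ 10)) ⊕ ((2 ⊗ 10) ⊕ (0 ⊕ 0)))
(((6 ⊕ 8) ⊗ (-2 ⊕ 10)) ⊕ ((2 ⊗ 10) ⊕ (0 ⊕ 0))) = 0

Expand innermost to outermost. Recall ⊕ takes the minimum of its arguments and ⊗ takes their sum. Working out the expression (((6 ⊕ 8) ⊗ (-2 ⊕ 10)) ⊕ ((2 ⊗ 10) ⊕ (0 ⊕ 0))) gives 0.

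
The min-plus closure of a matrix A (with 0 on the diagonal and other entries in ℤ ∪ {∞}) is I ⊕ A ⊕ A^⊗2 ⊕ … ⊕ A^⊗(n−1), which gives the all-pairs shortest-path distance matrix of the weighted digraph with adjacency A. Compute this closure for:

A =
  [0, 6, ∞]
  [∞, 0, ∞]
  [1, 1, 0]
Closure =
  [0, 6, ∞]
  [∞, 0, ∞]
  [1, 1, 0]

This is the Floyd-Warshall all-pairs shortest-path computation. For each intermediate vertex k = 0, 1, …, 2, update dist[i][j] ← min(dist[i][j], dist[i][k] + dist[k][j]). The final matrix gives, for each (i, j), the minimum total weight of any directed path from i to j (possibly empty when i = j).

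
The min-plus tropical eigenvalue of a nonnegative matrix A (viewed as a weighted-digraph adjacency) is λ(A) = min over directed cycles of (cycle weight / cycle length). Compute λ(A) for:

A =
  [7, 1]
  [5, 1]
λ(A) = 1

Enumerate directed cycles and compute their means (weight / length). Sample:
  cycle 0 → 0: weight = 7, length = 1, mean = 7/1 ≈ 7.000
  cycle 1 → 1: weight = 1, length = 1, mean = 1/1 ≈ 1.000
  cycle 0 → 1 → 0: weight = 6, length = 2, mean = 6/2 ≈ 3.000
  cycle 1 → 0 → 1: weight = 6, length = 2, mean = 6/2 ≈ 3.000
Minimum mean = 1.000, attained e.g. along the cycle 1 → 1 with weight 1 and length 1. So λ(A) = 1/1 = 1.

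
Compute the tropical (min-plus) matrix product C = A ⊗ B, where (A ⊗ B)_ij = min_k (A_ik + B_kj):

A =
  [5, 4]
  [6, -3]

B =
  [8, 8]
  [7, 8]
A ⊗ B =
  [11, 12]
  [4, 5]

Apply the min-plus product entry-by-entry:
  C[0][0] = min over k of (A[0][0] + B[0][0] = 5 + 8 = 13, A[0][1] + B[1][0] = 4 + 7 = 11) = 11 (attained at k = 1)
  C[0][1] = min over k of (A[0][0] + B[0][1] = 5 + 8 = 13, A[0][1] + B[1][1] = 4 + 8 = 12) = 12 (attained at k = 1)
  C[1][0] = min over k of (A[1][0] + B[0][0] = 6 + 8 = 14, A[1][1] + B[1][0] = -3 + 7 = 4) = 4 (attained at k = 1)
  C[1][1] = min over k of (A[1][0] + B[0][1] = 6 + 8 = 14, A[1][1] + B[1][1] = -3 + 8 = 5) = 5 (attained at k = 1)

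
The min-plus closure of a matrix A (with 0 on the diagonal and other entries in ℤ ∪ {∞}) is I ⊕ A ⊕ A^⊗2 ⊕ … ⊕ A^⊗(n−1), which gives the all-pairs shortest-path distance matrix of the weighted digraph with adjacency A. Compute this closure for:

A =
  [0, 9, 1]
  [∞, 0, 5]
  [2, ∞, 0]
Closure =
  [0, 9, 1]
  [7, 0, 5]
  [2, 11, 0]

This is the Floyd-Warshall all-pairs shortest-path computation. For each intermediate vertex k = 0, 1, …, 2, update dist[i][j] ← min(dist[i][j], dist[i][k] + dist[k][j]). The final matrix gives, for each (i, j), the minimum total weight of any directed path from i to j (possibly empty when i = j).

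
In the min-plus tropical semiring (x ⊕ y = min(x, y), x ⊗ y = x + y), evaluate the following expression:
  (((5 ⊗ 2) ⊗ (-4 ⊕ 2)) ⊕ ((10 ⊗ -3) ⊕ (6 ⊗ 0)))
(((5 ⊗ 2) ⊗ (-4 ⊕ 2)) ⊕ ((10 ⊗ -3) ⊕ (6 ⊗ 0))) = 3

Expand innermost to outermost. Recall ⊕ takes the minimum of its arguments and ⊗ takes their sum. Working out the expression (((5 ⊗ 2) ⊗ (-4 ⊕ 2)) ⊕ ((10 ⊗ -3) ⊕ (6 ⊗ 0))) gives 3.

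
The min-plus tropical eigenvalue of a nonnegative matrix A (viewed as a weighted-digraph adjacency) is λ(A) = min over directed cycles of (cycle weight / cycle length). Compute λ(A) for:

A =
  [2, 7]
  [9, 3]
λ(A) = 2

Enumerate directed cycles and compute their means (weight / length). Sample:
  cycle 0 → 0: weight = 2, length = 1, mean = 2/1 ≈ 2.000
  cycle 1 → 1: weight = 3, length = 1, mean = 3/1 ≈ 3.000
  cycle 0 → 1 → 0: weight = 16, length = 2, mean = 16/2 ≈ 8.000
  cycle 1 → 0 → 1: weight = 16, length = 2, mean = 16/2 ≈ 8.000
Minimum mean = 2.000, attained e.g. along the cycle 0 → 0 with weight 2 and length 1. So λ(A) = 2/1 = 2.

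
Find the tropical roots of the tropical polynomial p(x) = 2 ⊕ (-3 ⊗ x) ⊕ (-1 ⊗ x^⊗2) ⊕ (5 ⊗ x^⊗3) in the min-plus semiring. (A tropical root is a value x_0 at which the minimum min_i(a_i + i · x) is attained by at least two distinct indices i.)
Roots: {-6, -2, 5}

Each tropical root is a break point of the lower envelope of the lines y = a_i + i · x (there are 4 lines, with slopes 0, 1, ..., 3). Only the lines that attain the minimum somewhere contribute to roots; other lines are dominated. Here the surviving (envelope) indices are i = 3, i = 2, i = 1, i = 0.
Intersections between consecutive envelope lines give the roots: for adjacent envelope indices i < j the intersection is x = (a_i − a_j) / (j − i). Reading off the sorted break points: {-6, -2, 5}.
Verification: at each break x_0, at least two indices attain the minimum of min_i(a_i + i · x_0).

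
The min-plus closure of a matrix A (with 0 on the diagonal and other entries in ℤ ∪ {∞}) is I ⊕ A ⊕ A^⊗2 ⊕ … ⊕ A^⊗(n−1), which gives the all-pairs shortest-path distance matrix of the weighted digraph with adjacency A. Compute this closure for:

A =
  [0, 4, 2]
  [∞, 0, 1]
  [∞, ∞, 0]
Closure =
  [0, 4, 2]
  [∞, 0, 1]
  [∞, ∞, 0]

This is the Floyd-Warshall all-pairs shortest-path computation. For each intermediate vertex k = 0, 1, …, 2, update dist[i][j] ← min(dist[i][j], dist[i][k] + dist[k][j]). The final matrix gives, for each (i, j), the minimum total weight of any directed path from i to j (possibly empty when i = j).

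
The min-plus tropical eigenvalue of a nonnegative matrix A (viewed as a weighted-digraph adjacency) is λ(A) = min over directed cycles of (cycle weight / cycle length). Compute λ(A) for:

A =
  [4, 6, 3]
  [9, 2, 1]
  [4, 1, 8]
λ(A) = 1

Enumerate directed cycles and compute their means (weight / length). Sample:
  cycle 0 → 0: weight = 4, length = 1, mean = 4/1 ≈ 4.000
  cycle 1 → 1: weight = 2, length = 1, mean = 2/1 ≈ 2.000
  cycle 2 → 2: weight = 8, length = 1, mean = 8/1 ≈ 8.000
  cycle 0 → 1 → 0: weight = 15, length = 2, mean = 15/2 ≈ 7.500
  cycle 0 → 2 → 0: weight = 7, length = 2, mean = 7/2 ≈ 3.500
  cycle 1 → 0 → 1: weight = 15, length = 2, mean = 15/2 ≈ 7.500
Minimum mean = 1.000, attained e.g. along the cycle 1 → 2 → 1 with weight 2 and length 2. So λ(A) = 2/2 = 1.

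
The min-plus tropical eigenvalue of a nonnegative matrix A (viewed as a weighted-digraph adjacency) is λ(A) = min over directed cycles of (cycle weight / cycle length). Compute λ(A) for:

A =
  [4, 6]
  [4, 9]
λ(A) = 4

Enumerate directed cycles and compute their means (weight / length). Sample:
  cycle 0 → 0: weight = 4, length = 1, mean = 4/1 ≈ 4.000
  cycle 1 → 1: weight = 9, length = 1, mean = 9/1 ≈ 9.000
  cycle 0 → 1 → 0: weight = 10, length = 2, mean = 10/2 ≈ 5.000
  cycle 1 → 0 → 1: weight = 10, length = 2, mean = 10/2 ≈ 5.000
Minimum mean = 4.000, attained e.g. along the cycle 0 → 0 with weight 4 and length 1. So λ(A) = 4/1 = 4.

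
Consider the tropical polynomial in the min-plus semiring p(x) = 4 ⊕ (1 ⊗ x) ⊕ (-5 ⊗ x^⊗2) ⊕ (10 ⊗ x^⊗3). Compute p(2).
p(2) = -1

A tropical monomial a ⊗ x^⊗i evaluates to a + i · x. Evaluating each term at x = 2:
  Term 0 contributes 4 + 0 · 2 = 4
  Term 1 contributes 1 + 1 · 2 = 3
  Term 2 contributes -5 + 2 · 2 = -1
  Term 3 contributes 10 + 3 · 2 = 16
p(2) = ⊕ of these = min[4, 3, -1, 16] = -1.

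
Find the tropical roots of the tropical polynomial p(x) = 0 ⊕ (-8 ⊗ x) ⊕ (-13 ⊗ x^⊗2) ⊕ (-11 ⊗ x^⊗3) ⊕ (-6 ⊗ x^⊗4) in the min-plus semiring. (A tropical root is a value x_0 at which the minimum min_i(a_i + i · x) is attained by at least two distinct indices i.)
Roots: {-5, -2, 5, 8}

Each tropical root is a break point of the lower envelope of the lines y = a_i + i · x (there are 5 lines, with slopes 0, 1, ..., 4). Only the lines that attain the minimum somewhere contribute to roots; other lines are dominated. Here the surviving (envelope) indices are i = 4, i = 3, i = 2, i = 1, i = 0.
Intersections between consecutive envelope lines give the roots: for adjacent envelope indices i < j the intersection is x = (a_i − a_j) / (j − i). Reading off the sorted break points: {-5, -2, 5, 8}.
Verification: at each break x_0, at least two indices attain the minimum of min_i(a_i + i · x_0).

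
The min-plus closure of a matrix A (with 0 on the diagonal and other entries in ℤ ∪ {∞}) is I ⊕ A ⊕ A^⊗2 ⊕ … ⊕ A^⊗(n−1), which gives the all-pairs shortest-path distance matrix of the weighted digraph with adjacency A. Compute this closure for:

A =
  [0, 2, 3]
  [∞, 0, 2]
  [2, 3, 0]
Closure =
  [0, 2, 3]
  [4, 0, 2]
  [2, 3, 0]

This is the Floyd-Warshall all-pairs shortest-path computation. For each intermediate vertex k = 0, 1, …, 2, update dist[i][j] ← min(dist[i][j], dist[i][k] + dist[k][j]). The final matrix gives, for each (i, j), the minimum total weight of any directed path from i to j (possibly empty when i = j).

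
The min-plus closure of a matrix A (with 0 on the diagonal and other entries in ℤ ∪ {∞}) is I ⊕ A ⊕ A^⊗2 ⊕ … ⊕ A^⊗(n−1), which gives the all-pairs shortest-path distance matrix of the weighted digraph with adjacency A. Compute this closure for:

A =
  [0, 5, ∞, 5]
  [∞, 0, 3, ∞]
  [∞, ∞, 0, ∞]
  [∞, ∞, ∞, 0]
Closure =
  [0, 5, 8, 5]
  [∞, 0, 3, ∞]
  [∞, ∞, 0, ∞]
  [∞, ∞, ∞, 0]

This is the Floyd-Warshall all-pairs shortest-path computation. For each intermediate vertex k = 0, 1, …, 3, update dist[i][j] ← min(dist[i][j], dist[i][k] + dist[k][j]). The final matrix gives, for each (i, j), the minimum total weight of any directed path from i to j (possibly empty when i = j).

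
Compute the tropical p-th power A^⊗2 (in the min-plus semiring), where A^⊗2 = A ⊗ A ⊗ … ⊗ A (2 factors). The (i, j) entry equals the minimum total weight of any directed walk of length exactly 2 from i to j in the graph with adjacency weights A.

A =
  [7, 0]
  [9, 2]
A^⊗2 =
  [9, 2]
  [11, 4]

Each entry (A^⊗2)_ij equals the minimum over all length-2 walks i = v_0 → v_1 → … → v_2 = j of Σ_t A[v_t][v_{t+1}]. For example, for (i, j) = (0, 1) we minimise over 2 possible intermediate vertex sequences; the minimum is 2, attained along the walk 0 → 1 → 1.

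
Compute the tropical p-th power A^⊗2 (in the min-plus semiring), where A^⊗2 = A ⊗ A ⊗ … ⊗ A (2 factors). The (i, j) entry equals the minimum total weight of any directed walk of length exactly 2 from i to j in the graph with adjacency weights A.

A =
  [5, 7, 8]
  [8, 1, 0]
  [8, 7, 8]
A^⊗2 =
  [10, 8, 7]
  [8, 2, 1]
  [13, 8, 7]

Each entry (A^⊗2)_ij equals the minimum over all length-2 walks i = v_0 → v_1 → … → v_2 = j of Σ_t A[v_t][v_{t+1}]. For example, for (i, j) = (0, 2) we minimise over 3 possible intermediate vertex sequences; the minimum is 7, attained along the walk 0 → 1 → 2.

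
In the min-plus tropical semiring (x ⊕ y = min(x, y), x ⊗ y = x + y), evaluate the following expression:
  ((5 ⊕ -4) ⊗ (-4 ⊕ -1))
((5 ⊕ -4) ⊗ (-4 ⊕ -1)) = -8

Expand innermost to outermost. Recall ⊕ takes the minimum of its arguments and ⊗ takes their sum. Working out the expression ((5 ⊕ -4) ⊗ (-4 ⊕ -1)) gives -8.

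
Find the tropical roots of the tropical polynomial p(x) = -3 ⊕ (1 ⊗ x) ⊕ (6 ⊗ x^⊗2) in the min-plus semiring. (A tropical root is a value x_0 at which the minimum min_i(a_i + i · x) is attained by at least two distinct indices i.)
Roots: {-5, -4}

Each tropical root is a break point of the lower envelope of the lines y = a_i + i · x (there are 3 lines, with slopes 0, 1, ..., 2). Only the lines that attain the minimum somewhere contribute to roots; other lines are dominated. Here the surviving (envelope) indices are i = 2, i = 1, i = 0.
Intersections between consecutive envelope lines give the roots: for adjacent envelope indices i < j the intersection is x = (a_i − a_j) / (j − i). Reading off the sorted break points: {-5, -4}.
Verification: at each break x_0, at least two indices attain the minimum of min_i(a_i + i · x_0).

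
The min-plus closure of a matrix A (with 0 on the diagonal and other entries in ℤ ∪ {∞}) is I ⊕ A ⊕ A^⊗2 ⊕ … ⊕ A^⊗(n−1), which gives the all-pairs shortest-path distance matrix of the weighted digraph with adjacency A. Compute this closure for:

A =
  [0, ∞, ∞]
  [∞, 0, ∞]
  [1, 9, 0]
Closure =
  [0, ∞, ∞]
  [∞, 0, ∞]
  [1, 9, 0]

This is the Floyd-Warshall all-pairs shortest-path computation. For each intermediate vertex k = 0, 1, …, 2, update dist[i][j] ← min(dist[i][j], dist[i][k] + dist[k][j]). The final matrix gives, for each (i, j), the minimum total weight of any directed path from i to j (possibly empty when i = j).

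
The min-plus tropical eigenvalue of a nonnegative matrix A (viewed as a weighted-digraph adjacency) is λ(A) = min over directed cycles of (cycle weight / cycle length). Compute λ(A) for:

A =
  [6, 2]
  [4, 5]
λ(A) = 3

Enumerate directed cycles and compute their means (weight / length). Sample:
  cycle 0 → 0: weight = 6, length = 1, mean = 6/1 ≈ 6.000
  cycle 1 → 1: weight = 5, length = 1, mean = 5/1 ≈ 5.000
  cycle 0 → 1 → 0: weight = 6, length = 2, mean = 6/2 ≈ 3.000
  cycle 1 → 0 → 1: weight = 6, length = 2, mean = 6/2 ≈ 3.000
Minimum mean = 3.000, attained e.g. along the cycle 0 → 1 → 0 with weight 6 and length 2. So λ(A) = 6/2 = 3.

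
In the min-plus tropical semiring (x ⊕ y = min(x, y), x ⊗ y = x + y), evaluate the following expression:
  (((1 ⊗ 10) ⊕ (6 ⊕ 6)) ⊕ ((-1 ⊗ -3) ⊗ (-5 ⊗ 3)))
(((1 ⊗ 10) ⊕ (6 ⊕ 6)) ⊕ ((-1 ⊗ -3) ⊗ (-5 ⊗ 3))) = -6

Expand innermost to outermost. Recall ⊕ takes the minimum of its arguments and ⊗ takes their sum. Working out the expression (((1 ⊗ 10) ⊕ (6 ⊕ 6)) ⊕ ((-1 ⊗ -3) ⊗ (-5 ⊗ 3))) gives -6.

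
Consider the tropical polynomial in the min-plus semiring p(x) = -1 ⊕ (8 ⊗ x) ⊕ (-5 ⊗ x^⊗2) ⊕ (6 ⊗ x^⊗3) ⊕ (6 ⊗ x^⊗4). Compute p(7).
p(7) = -1

A tropical monomial a ⊗ x^⊗i evaluates to a + i · x. Evaluating each term at x = 7:
  Term 0 contributes -1 + 0 · 7 = -1
  Term 1 contributes 8 + 1 · 7 = 15
  Term 2 contributes -5 + 2 · 7 = 9
  Term 3 contributes 6 + 3 · 7 = 27
  Term 4 contributes 6 + 4 · 7 = 34
p(7) = ⊕ of these = min[-1, 15, 9, 27, 34] = -1.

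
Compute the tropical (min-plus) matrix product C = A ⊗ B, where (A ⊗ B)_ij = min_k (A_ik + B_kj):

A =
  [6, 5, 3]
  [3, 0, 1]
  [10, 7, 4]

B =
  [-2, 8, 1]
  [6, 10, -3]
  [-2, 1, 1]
A ⊗ B =
  [1, 4, 2]
  [-1, 2, -3]
  [2, 5, 4]

Apply the min-plus product entry-by-entry:
  C[0][0] = min over k of (A[0][0] + B[0][0] = 6 + -2 = 4, A[0][1] + B[1][0] = 5 + 6 = 11, A[0][2] + B[2][0] = 3 + -2 = 1) = 1 (attained at k = 2)
  C[0][1] = min over k of (A[0][0] + B[0][1] = 6 + 8 = 14, A[0][1] + B[1][1] = 5 + 10 = 15, A[0][2] + B[2][1] = 3 + 1 = 4) = 4 (attained at k = 2)
  C[0][2] = min over k of (A[0][0] + B[0][2] = 6 + 1 = 7, A[0][1] + B[1][2] = 5 + -3 = 2, A[0][2] + B[2][2] = 3 + 1 = 4) = 2 (attained at k = 1)
  C[1][0] = min over k of (A[1][0] + B[0][0] = 3 + -2 = 1, A[1][1] + B[1][0] = 0 + 6 = 6, A[1][2] + B[2][0] = 1 + -2 = -1) = -1 (attained at k = 2)
  C[1][1] = min over k of (A[1][0] + B[0][1] = 3 + 8 = 11, A[1][1] + B[1][1] = 0 + 10 = 10, A[1][2] + B[2][1] = 1 + 1 = 2) = 2 (attained at k = 2)
  C[1][2] = min over k of (A[1][0] + B[0][2] = 3 + 1 = 4, A[1][1] + B[1][2] = 0 + -3 = -3, A[1][2] + B[2][2] = 1 + 1 = 2) = -3 (attained at k = 1)
  C[2][0] = min over k of (A[2][0] + B[0][0] = 10 + -2 = 8, A[2][1] + B[1][0] = 7 + 6 = 13, A[2][2] + B[2][0] = 4 + -2 = 2) = 2 (attained at k = 2)
  C[2][1] = min over k of (A[2][0] + B[0][1] = 10 + 8 = 18, A[2][1] + B[1][1] = 7 + 10 = 17, A[2][2] + B[2][1] = 4 + 1 = 5) = 5 (attained at k = 2)
  C[2][2] = min over k of (A[2][0] + B[0][2] = 10 + 1 = 11, A[2][1] + B[1][2] = 7 + -3 = 4, A[2][2] + B[2][2] = 4 + 1 = 5) = 4 (attained at k = 1)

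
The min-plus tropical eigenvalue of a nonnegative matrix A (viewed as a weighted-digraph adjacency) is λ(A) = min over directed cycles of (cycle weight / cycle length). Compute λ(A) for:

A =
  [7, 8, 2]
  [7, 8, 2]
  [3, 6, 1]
λ(A) = 1

Enumerate directed cycles and compute their means (weight / length). Sample:
  cycle 0 → 0: weight = 7, length = 1, mean = 7/1 ≈ 7.000
  cycle 1 → 1: weight = 8, length = 1, mean = 8/1 ≈ 8.000
  cycle 2 → 2: weight = 1, length = 1, mean = 1/1 ≈ 1.000
  cycle 0 → 1 → 0: weight = 15, length = 2, mean = 15/2 ≈ 7.500
  cycle 0 → 2 → 0: weight = 5, length = 2, mean = 5/2 ≈ 2.500
  cycle 1 → 0 → 1: weight = 15, length = 2, mean = 15/2 ≈ 7.500
Minimum mean = 1.000, attained e.g. along the cycle 2 → 2 with weight 1 and length 1. So λ(A) = 1/1 = 1.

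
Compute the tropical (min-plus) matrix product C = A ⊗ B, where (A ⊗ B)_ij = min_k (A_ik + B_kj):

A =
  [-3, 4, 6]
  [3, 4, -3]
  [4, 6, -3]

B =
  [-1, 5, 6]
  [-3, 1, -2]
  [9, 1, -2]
A ⊗ B =
  [-4, 2, 2]
  [1, -2, -5]
  [3, -2, -5]

Apply the min-plus product entry-by-entry:
  C[0][0] = min over k of (A[0][0] + B[0][0] = -3 + -1 = -4, A[0][1] + B[1][0] = 4 + -3 = 1, A[0][2] + B[2][0] = 6 + 9 = 15) = -4 (attained at k = 0)
  C[0][1] = min over k of (A[0][0] + B[0][1] = -3 + 5 = 2, A[0][1] + B[1][1] = 4 + 1 = 5, A[0][2] + B[2][1] = 6 + 1 = 7) = 2 (attained at k = 0)
  C[0][2] = min over k of (A[0][0] + B[0][2] = -3 + 6 = 3, A[0][1] + B[1][2] = 4 + -2 = 2, A[0][2] + B[2][2] = 6 + -2 = 4) = 2 (attained at k = 1)
  C[1][0] = min over k of (A[1][0] + B[0][0] = 3 + -1 = 2, A[1][1] + B[1][0] = 4 + -3 = 1, A[1][2] + B[2][0] = -3 + 9 = 6) = 1 (attained at k = 1)
  C[1][1] = min over k of (A[1][0] + B[0][1] = 3 + 5 = 8, A[1][1] + B[1][1] = 4 + 1 = 5, A[1][2] + B[2][1] = -3 + 1 = -2) = -2 (attained at k = 2)
  C[1][2] = min over k of (A[1][0] + B[0][2] = 3 + 6 = 9, A[1][1] + B[1][2] = 4 + -2 = 2, A[1][2] + B[2][2] = -3 + -2 = -5) = -5 (attained at k = 2)
  C[2][0] = min over k of (A[2][0] + B[0][0] = 4 + -1 = 3, A[2][1] + B[1][0] = 6 + -3 = 3, A[2][2] + B[2][0] = -3 + 9 = 6) = 3 (attained at k = 0)
  C[2][1] = min over k of (A[2][0] + B[0][1] = 4 + 5 = 9, A[2][1] + B[1][1] = 6 + 1 = 7, A[2][2] + B[2][1] = -3 + 1 = -2) = -2 (attained at k = 2)
  C[2][2] = min over k of (A[2][0] + B[0][2] = 4 + 6 = 10, A[2][1] + B[1][2] = 6 + -2 = 4, A[2][2] + B[2][2] = -3 + -2 = -5) = -5 (attained at k = 2)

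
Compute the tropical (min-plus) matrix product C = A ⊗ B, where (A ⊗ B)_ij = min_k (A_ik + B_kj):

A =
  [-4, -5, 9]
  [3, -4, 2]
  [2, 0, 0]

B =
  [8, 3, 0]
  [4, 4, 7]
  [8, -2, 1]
A ⊗ B =
  [-1, -1, -4]
  [0, 0, 3]
  [4, -2, 1]

Apply the min-plus product entry-by-entry:
  C[0][0] = min over k of (A[0][0] + B[0][0] = -4 + 8 = 4, A[0][1] + B[1][0] = -5 + 4 = -1, A[0][2] + B[2][0] = 9 + 8 = 17) = -1 (attained at k = 1)
  C[0][1] = min over k of (A[0][0] + B[0][1] = -4 + 3 = -1, A[0][1] + B[1][1] = -5 + 4 = -1, A[0][2] + B[2][1] = 9 + -2 = 7) = -1 (attained at k = 0)
  C[0][2] = min over k of (A[0][0] + B[0][2] = -4 + 0 = -4, A[0][1] + B[1][2] = -5 + 7 = 2, A[0][2] + B[2][2] = 9 + 1 = 10) = -4 (attained at k = 0)
  C[1][0] = min over k of (A[1][0] + B[0][0] = 3 + 8 = 11, A[1][1] + B[1][0] = -4 + 4 = 0, A[1][2] + B[2][0] = 2 + 8 = 10) = 0 (attained at k = 1)
  C[1][1] = min over k of (A[1][0] + B[0][1] = 3 + 3 = 6, A[1][1] + B[1][1] = -4 + 4 = 0, A[1][2] + B[2][1] = 2 + -2 = 0) = 0 (attained at k = 1)
  C[1][2] = min over k of (A[1][0] + B[0][2] = 3 + 0 = 3, A[1][1] + B[1][2] = -4 + 7 = 3, A[1][2] + B[2][2] = 2 + 1 = 3) = 3 (attained at k = 0)
  C[2][0] = min over k of (A[2][0] + B[0][0] = 2 + 8 = 10, A[2][1] + B[1][0] = 0 + 4 = 4, A[2][2] + B[2][0] = 0 + 8 = 8) = 4 (attained at k = 1)
  C[2][1] = min over k of (A[2][0] + B[0][1] = 2 + 3 = 5, A[2][1] + B[1][1] = 0 + 4 = 4, A[2][2] + B[2][1] = 0 + -2 = -2) = -2 (attained at k = 2)
  C[2][2] = min over k of (A[2][0] + B[0][2] = 2 + 0 = 2, A[2][1] + B[1][2] = 0 + 7 = 7, A[2][2] + B[2][2] = 0 + 1 = 1) = 1 (attained at k = 2)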